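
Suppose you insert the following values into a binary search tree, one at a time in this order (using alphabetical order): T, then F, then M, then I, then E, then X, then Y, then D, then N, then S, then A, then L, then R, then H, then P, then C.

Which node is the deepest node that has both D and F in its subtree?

Resulting structure (node: left, right):
  T: L=F, R=X
  F: L=E, R=M
  M: L=I, R=N
  I: L=H, R=L
  E: L=D, R=–
  X: L=–, R=Y
  Y: L=–, R=–
  D: L=A, R=–
  N: L=–, R=S
  S: L=R, R=–
  A: L=–, R=C
  L: L=–, R=–
  R: L=P, R=–
  H: L=–, R=–
  P: L=–, R=–
  C: L=–, R=–

Path to D: T → F → E → D
Path to F: T → F
F lies on both paths and is an ancestor of the other node.

F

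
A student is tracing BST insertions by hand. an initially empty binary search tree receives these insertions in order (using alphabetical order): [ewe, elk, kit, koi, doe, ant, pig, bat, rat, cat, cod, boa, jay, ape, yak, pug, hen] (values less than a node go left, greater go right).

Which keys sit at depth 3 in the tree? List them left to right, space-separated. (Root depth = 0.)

ant hen pig

ewe: root
elk: left child of ewe (depth 1)
kit: right child of ewe (depth 1)
koi: right child of kit (depth 2)
doe: left child of elk (depth 2)
ant: left child of doe (depth 3)
pig: right child of koi (depth 3)
bat: right child of ant (depth 4)
rat: right child of pig (depth 4)
cat: right child of bat (depth 5)
cod: right child of cat (depth 6)
boa: left child of cat (depth 6)
jay: left child of kit (depth 2)
ape: left child of bat (depth 5)
yak: right child of rat (depth 5)
pug: left child of rat (depth 5)
hen: left child of jay (depth 3)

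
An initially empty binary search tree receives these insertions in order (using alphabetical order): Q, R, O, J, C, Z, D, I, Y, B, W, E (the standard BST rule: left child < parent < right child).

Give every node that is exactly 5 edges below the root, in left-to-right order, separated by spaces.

Insert Q: tree is empty, so Q becomes the root.
Insert R: R > Q → go right. Place as right child of Q.
Insert O: O < Q → go left. Place as left child of Q.
Insert J: J < Q → go left; J < O → go left. Place as left child of O.
Insert C: C < Q → go left; C < O → go left; C < J → go left. Place as left child of J.
Insert Z: Z > Q → go right; Z > R → go right. Place as right child of R.
Insert D: D < Q → go left; D < O → go left; D < J → go left; D > C → go right. Place as right child of C.
Insert I: I < Q → go left; I < O → go left; I < J → go left; I > C → go right; I > D → go right. Place as right child of D.
Insert Y: Y > Q → go right; Y > R → go right; Y < Z → go left. Place as left child of Z.
Insert B: B < Q → go left; B < O → go left; B < J → go left; B < C → go left. Place as left child of C.
Insert W: W > Q → go right; W > R → go right; W < Z → go left; W < Y → go left. Place as left child of Y.
Insert E: E < Q → go left; E < O → go left; E < J → go left; E > C → go right; E > D → go right; E < I → go left. Place as left child of I.

I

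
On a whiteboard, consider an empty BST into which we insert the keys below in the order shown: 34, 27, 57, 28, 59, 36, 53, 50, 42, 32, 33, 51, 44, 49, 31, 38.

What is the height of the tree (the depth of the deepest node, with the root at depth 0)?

7

34: root
27: left child of 34 (depth 1)
57: right child of 34 (depth 1)
28: right child of 27 (depth 2)
59: right child of 57 (depth 2)
36: left child of 57 (depth 2)
53: right child of 36 (depth 3)
50: left child of 53 (depth 4)
42: left child of 50 (depth 5)
32: right child of 28 (depth 3)
33: right child of 32 (depth 4)
51: right child of 50 (depth 5)
44: right child of 42 (depth 6)
49: right child of 44 (depth 7)
31: left child of 32 (depth 4)
38: left child of 42 (depth 6)

The deepest node is 49 at depth 7.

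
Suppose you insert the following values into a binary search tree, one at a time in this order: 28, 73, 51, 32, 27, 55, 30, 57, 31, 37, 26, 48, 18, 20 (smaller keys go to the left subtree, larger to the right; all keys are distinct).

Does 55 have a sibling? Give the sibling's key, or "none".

28: root
73: right child of 28 (depth 1)
51: left child of 73 (depth 2)
32: left child of 51 (depth 3)
27: left child of 28 (depth 1)
55: right child of 51 (depth 3)
30: left child of 32 (depth 4)
57: right child of 55 (depth 4)
31: right child of 30 (depth 5)
37: right child of 32 (depth 4)
26: left child of 27 (depth 2)
48: right child of 37 (depth 5)
18: left child of 26 (depth 3)
20: right child of 18 (depth 4)

55's parent is 51; the other child of 51 is 32.

32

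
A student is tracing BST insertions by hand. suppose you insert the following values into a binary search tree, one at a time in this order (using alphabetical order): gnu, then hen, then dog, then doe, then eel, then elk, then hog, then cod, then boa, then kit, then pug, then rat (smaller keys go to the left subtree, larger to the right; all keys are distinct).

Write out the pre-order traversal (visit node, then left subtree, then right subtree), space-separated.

gnu dog doe cod boa eel elk hen hog kit pug rat

Insert gnu: tree is empty, so gnu becomes the root.
Insert hen: hen > gnu → go right. Place as right child of gnu.
Insert dog: dog < gnu → go left. Place as left child of gnu.
Insert doe: doe < gnu → go left; doe < dog → go left. Place as left child of dog.
Insert eel: eel < gnu → go left; eel > dog → go right. Place as right child of dog.
Insert elk: elk < gnu → go left; elk > dog → go right; elk > eel → go right. Place as right child of eel.
Insert hog: hog > gnu → go right; hog > hen → go right. Place as right child of hen.
Insert cod: cod < gnu → go left; cod < dog → go left; cod < doe → go left. Place as left child of doe.
Insert boa: boa < gnu → go left; boa < dog → go left; boa < doe → go left; boa < cod → go left. Place as left child of cod.
Insert kit: kit > gnu → go right; kit > hen → go right; kit > hog → go right. Place as right child of hog.
Insert pug: pug > gnu → go right; pug > hen → go right; pug > hog → go right; pug > kit → go right. Place as right child of kit.
Insert rat: rat > gnu → go right; rat > hen → go right; rat > hog → go right; rat > kit → go right; rat > pug → go right. Place as right child of pug.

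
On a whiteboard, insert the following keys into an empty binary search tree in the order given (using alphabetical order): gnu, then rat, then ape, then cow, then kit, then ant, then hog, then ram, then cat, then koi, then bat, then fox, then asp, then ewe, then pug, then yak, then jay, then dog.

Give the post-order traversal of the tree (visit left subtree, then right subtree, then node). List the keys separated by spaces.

ant asp bat cat dog ewe fox cow ape jay hog pug koi ram kit yak rat gnu

Resulting structure (node: left, right):
  gnu: L=ape, R=rat
  rat: L=kit, R=yak
  ape: L=ant, R=cow
  cow: L=cat, R=fox
  kit: L=hog, R=ram
  ant: L=–, R=–
  hog: L=–, R=jay
  ram: L=koi, R=–
  cat: L=bat, R=–
  koi: L=–, R=pug
  bat: L=asp, R=–
  fox: L=ewe, R=–
  asp: L=–, R=–
  ewe: L=dog, R=–
  pug: L=–, R=–
  yak: L=–, R=–
  jay: L=–, R=–
  dog: L=–, R=–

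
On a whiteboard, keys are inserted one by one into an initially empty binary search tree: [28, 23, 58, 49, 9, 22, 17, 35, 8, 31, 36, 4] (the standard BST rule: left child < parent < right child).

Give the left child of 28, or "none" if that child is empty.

23

Resulting structure (node: left, right):
  28: L=23, R=58
  23: L=9, R=–
  58: L=49, R=–
  49: L=35, R=–
  9: L=8, R=22
  22: L=17, R=–
  17: L=–, R=–
  35: L=31, R=36
  8: L=4, R=–
  31: L=–, R=–
  36: L=–, R=–
  4: L=–, R=–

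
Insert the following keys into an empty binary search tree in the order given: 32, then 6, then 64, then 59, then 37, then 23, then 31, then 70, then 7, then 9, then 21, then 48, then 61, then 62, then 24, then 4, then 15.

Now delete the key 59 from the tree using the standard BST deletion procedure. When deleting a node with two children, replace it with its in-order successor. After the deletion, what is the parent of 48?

37

32: root
6: left child of 32 (depth 1)
64: right child of 32 (depth 1)
59: left child of 64 (depth 2)
37: left child of 59 (depth 3)
23: right child of 6 (depth 2)
31: right child of 23 (depth 3)
70: right child of 64 (depth 2)
7: left child of 23 (depth 3)
9: right child of 7 (depth 4)
21: right child of 9 (depth 5)
48: right child of 37 (depth 4)
61: right child of 59 (depth 3)
62: right child of 61 (depth 4)
24: left child of 31 (depth 4)
4: left child of 6 (depth 2)
15: left child of 21 (depth 6)

Delete 59 (two children — replace with in-order successor).
After deletion, 48's parent is 37.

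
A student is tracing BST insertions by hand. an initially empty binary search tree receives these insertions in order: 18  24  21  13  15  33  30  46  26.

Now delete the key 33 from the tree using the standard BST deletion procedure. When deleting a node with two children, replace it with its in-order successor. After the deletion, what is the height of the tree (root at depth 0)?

4

Insert 18: tree is empty, so 18 becomes the root.
Insert 24: 24 > 18 → go right. Place as right child of 18.
Insert 21: 21 > 18 → go right; 21 < 24 → go left. Place as left child of 24.
Insert 13: 13 < 18 → go left. Place as left child of 18.
Insert 15: 15 < 18 → go left; 15 > 13 → go right. Place as right child of 13.
Insert 33: 33 > 18 → go right; 33 > 24 → go right. Place as right child of 24.
Insert 30: 30 > 18 → go right; 30 > 24 → go right; 30 < 33 → go left. Place as left child of 33.
Insert 46: 46 > 18 → go right; 46 > 24 → go right; 46 > 33 → go right. Place as right child of 33.
Insert 26: 26 > 18 → go right; 26 > 24 → go right; 26 < 33 → go left; 26 < 30 → go left. Place as left child of 30.

Delete 33 (two children — replace with in-order successor).
After deletion, deepest node is 26 at depth 4.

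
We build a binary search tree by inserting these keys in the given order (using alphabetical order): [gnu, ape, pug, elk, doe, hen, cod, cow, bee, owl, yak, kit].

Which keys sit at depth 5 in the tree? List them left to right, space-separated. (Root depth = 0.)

gnu: root
ape: left child of gnu (depth 1)
pug: right child of gnu (depth 1)
elk: right child of ape (depth 2)
doe: left child of elk (depth 3)
hen: left child of pug (depth 2)
cod: left child of doe (depth 4)
cow: right child of cod (depth 5)
bee: left child of cod (depth 5)
owl: right child of hen (depth 3)
yak: right child of pug (depth 2)
kit: left child of owl (depth 4)

bee cow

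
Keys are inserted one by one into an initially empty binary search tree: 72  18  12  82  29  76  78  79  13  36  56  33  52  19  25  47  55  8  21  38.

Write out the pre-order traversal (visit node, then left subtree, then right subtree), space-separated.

Insert 72: tree is empty, so 72 becomes the root.
Insert 18: 18 < 72 → go left. Place as left child of 72.
Insert 12: 12 < 72 → go left; 12 < 18 → go left. Place as left child of 18.
Insert 82: 82 > 72 → go right. Place as right child of 72.
Insert 29: 29 < 72 → go left; 29 > 18 → go right. Place as right child of 18.
Insert 76: 76 > 72 → go right; 76 < 82 → go left. Place as left child of 82.
Insert 78: 78 > 72 → go right; 78 < 82 → go left; 78 > 76 → go right. Place as right child of 76.
Insert 79: 79 > 72 → go right; 79 < 82 → go left; 79 > 76 → go right; 79 > 78 → go right. Place as right child of 78.
Insert 13: 13 < 72 → go left; 13 < 18 → go left; 13 > 12 → go right. Place as right child of 12.
Insert 36: 36 < 72 → go left; 36 > 18 → go right; 36 > 29 → go right. Place as right child of 29.
Insert 56: 56 < 72 → go left; 56 > 18 → go right; 56 > 29 → go right; 56 > 36 → go right. Place as right child of 36.
Insert 33: 33 < 72 → go left; 33 > 18 → go right; 33 > 29 → go right; 33 < 36 → go left. Place as left child of 36.
Insert 52: 52 < 72 → go left; 52 > 18 → go right; 52 > 29 → go right; 52 > 36 → go right; 52 < 56 → go left. Place as left child of 56.
Insert 19: 19 < 72 → go left; 19 > 18 → go right; 19 < 29 → go left. Place as left child of 29.
Insert 25: 25 < 72 → go left; 25 > 18 → go right; 25 < 29 → go left; 25 > 19 → go right. Place as right child of 19.
Insert 47: 47 < 72 → go left; 47 > 18 → go right; 47 > 29 → go right; 47 > 36 → go right; 47 < 56 → go left; 47 < 52 → go left. Place as left child of 52.
Insert 55: 55 < 72 → go left; 55 > 18 → go right; 55 > 29 → go right; 55 > 36 → go right; 55 < 56 → go left; 55 > 52 → go right. Place as right child of 52.
Insert 8: 8 < 72 → go left; 8 < 18 → go left; 8 < 12 → go left. Place as left child of 12.
Insert 21: 21 < 72 → go left; 21 > 18 → go right; 21 < 29 → go left; 21 > 19 → go right; 21 < 25 → go left. Place as left child of 25.
Insert 38: 38 < 72 → go left; 38 > 18 → go right; 38 > 29 → go right; 38 > 36 → go right; 38 < 56 → go left; 38 < 52 → go left; 38 < 47 → go left. Place as left child of 47.

72 18 12 8 13 29 19 25 21 36 33 56 52 47 38 55 82 76 78 79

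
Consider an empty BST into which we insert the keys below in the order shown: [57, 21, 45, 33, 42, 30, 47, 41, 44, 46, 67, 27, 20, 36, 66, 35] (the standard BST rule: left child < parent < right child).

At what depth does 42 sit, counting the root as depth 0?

4

Resulting structure (node: left, right):
  57: L=21, R=67
  21: L=20, R=45
  45: L=33, R=47
  33: L=30, R=42
  42: L=41, R=44
  30: L=27, R=–
  47: L=46, R=–
  41: L=36, R=–
  44: L=–, R=–
  46: L=–, R=–
  67: L=66, R=–
  27: L=–, R=–
  20: L=–, R=–
  36: L=35, R=–
  66: L=–, R=–
  35: L=–, R=–

Path to 42: 57 → 21 → 45 → 33 → 42, which is 4 edges.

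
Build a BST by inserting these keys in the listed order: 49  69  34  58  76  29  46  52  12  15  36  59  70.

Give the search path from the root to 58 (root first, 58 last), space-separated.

49 69 58

Insert 49: tree is empty, so 49 becomes the root.
Insert 69: 69 > 49 → go right. Place as right child of 49.
Insert 34: 34 < 49 → go left. Place as left child of 49.
Insert 58: 58 > 49 → go right; 58 < 69 → go left. Place as left child of 69.
Insert 76: 76 > 49 → go right; 76 > 69 → go right. Place as right child of 69.
Insert 29: 29 < 49 → go left; 29 < 34 → go left. Place as left child of 34.
Insert 46: 46 < 49 → go left; 46 > 34 → go right. Place as right child of 34.
Insert 52: 52 > 49 → go right; 52 < 69 → go left; 52 < 58 → go left. Place as left child of 58.
Insert 12: 12 < 49 → go left; 12 < 34 → go left; 12 < 29 → go left. Place as left child of 29.
Insert 15: 15 < 49 → go left; 15 < 34 → go left; 15 < 29 → go left; 15 > 12 → go right. Place as right child of 12.
Insert 36: 36 < 49 → go left; 36 > 34 → go right; 36 < 46 → go left. Place as left child of 46.
Insert 59: 59 > 49 → go right; 59 < 69 → go left; 59 > 58 → go right. Place as right child of 58.
Insert 70: 70 > 49 → go right; 70 > 69 → go right; 70 < 76 → go left. Place as left child of 76.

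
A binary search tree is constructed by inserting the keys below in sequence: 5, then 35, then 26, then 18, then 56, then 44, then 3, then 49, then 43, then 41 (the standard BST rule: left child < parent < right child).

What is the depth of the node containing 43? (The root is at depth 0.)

Insert 5: tree is empty, so 5 becomes the root.
Insert 35: 35 > 5 → go right. Place as right child of 5.
Insert 26: 26 > 5 → go right; 26 < 35 → go left. Place as left child of 35.
Insert 18: 18 > 5 → go right; 18 < 35 → go left; 18 < 26 → go left. Place as left child of 26.
Insert 56: 56 > 5 → go right; 56 > 35 → go right. Place as right child of 35.
Insert 44: 44 > 5 → go right; 44 > 35 → go right; 44 < 56 → go left. Place as left child of 56.
Insert 3: 3 < 5 → go left. Place as left child of 5.
Insert 49: 49 > 5 → go right; 49 > 35 → go right; 49 < 56 → go left; 49 > 44 → go right. Place as right child of 44.
Insert 43: 43 > 5 → go right; 43 > 35 → go right; 43 < 56 → go left; 43 < 44 → go left. Place as left child of 44.
Insert 41: 41 > 5 → go right; 41 > 35 → go right; 41 < 56 → go left; 41 < 44 → go left; 41 < 43 → go left. Place as left child of 43.

Path to 43: 5 → 35 → 56 → 44 → 43, which is 4 edges.

4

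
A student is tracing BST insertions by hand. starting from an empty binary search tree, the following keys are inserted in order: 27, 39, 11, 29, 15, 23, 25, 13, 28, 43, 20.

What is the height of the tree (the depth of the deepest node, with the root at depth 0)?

4

Insert 27: tree is empty, so 27 becomes the root.
Insert 39: 39 > 27 → go right. Place as right child of 27.
Insert 11: 11 < 27 → go left. Place as left child of 27.
Insert 29: 29 > 27 → go right; 29 < 39 → go left. Place as left child of 39.
Insert 15: 15 < 27 → go left; 15 > 11 → go right. Place as right child of 11.
Insert 23: 23 < 27 → go left; 23 > 11 → go right; 23 > 15 → go right. Place as right child of 15.
Insert 25: 25 < 27 → go left; 25 > 11 → go right; 25 > 15 → go right; 25 > 23 → go right. Place as right child of 23.
Insert 13: 13 < 27 → go left; 13 > 11 → go right; 13 < 15 → go left. Place as left child of 15.
Insert 28: 28 > 27 → go right; 28 < 39 → go left; 28 < 29 → go left. Place as left child of 29.
Insert 43: 43 > 27 → go right; 43 > 39 → go right. Place as right child of 39.
Insert 20: 20 < 27 → go left; 20 > 11 → go right; 20 > 15 → go right; 20 < 23 → go left. Place as left child of 23.

The deepest node is 25 at depth 4.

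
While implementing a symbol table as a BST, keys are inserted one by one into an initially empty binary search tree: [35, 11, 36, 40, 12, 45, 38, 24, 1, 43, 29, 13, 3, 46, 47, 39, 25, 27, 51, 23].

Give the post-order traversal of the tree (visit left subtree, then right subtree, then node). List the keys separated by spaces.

3 1 23 13 27 25 29 24 12 11 39 38 43 51 47 46 45 40 36 35

Insert 35: tree is empty, so 35 becomes the root.
Insert 11: 11 < 35 → go left. Place as left child of 35.
Insert 36: 36 > 35 → go right. Place as right child of 35.
Insert 40: 40 > 35 → go right; 40 > 36 → go right. Place as right child of 36.
Insert 12: 12 < 35 → go left; 12 > 11 → go right. Place as right child of 11.
Insert 45: 45 > 35 → go right; 45 > 36 → go right; 45 > 40 → go right. Place as right child of 40.
Insert 38: 38 > 35 → go right; 38 > 36 → go right; 38 < 40 → go left. Place as left child of 40.
Insert 24: 24 < 35 → go left; 24 > 11 → go right; 24 > 12 → go right. Place as right child of 12.
Insert 1: 1 < 35 → go left; 1 < 11 → go left. Place as left child of 11.
Insert 43: 43 > 35 → go right; 43 > 36 → go right; 43 > 40 → go right; 43 < 45 → go left. Place as left child of 45.
Insert 29: 29 < 35 → go left; 29 > 11 → go right; 29 > 12 → go right; 29 > 24 → go right. Place as right child of 24.
Insert 13: 13 < 35 → go left; 13 > 11 → go right; 13 > 12 → go right; 13 < 24 → go left. Place as left child of 24.
Insert 3: 3 < 35 → go left; 3 < 11 → go left; 3 > 1 → go right. Place as right child of 1.
Insert 46: 46 > 35 → go right; 46 > 36 → go right; 46 > 40 → go right; 46 > 45 → go right. Place as right child of 45.
Insert 47: 47 > 35 → go right; 47 > 36 → go right; 47 > 40 → go right; 47 > 45 → go right; 47 > 46 → go right. Place as right child of 46.
Insert 39: 39 > 35 → go right; 39 > 36 → go right; 39 < 40 → go left; 39 > 38 → go right. Place as right child of 38.
Insert 25: 25 < 35 → go left; 25 > 11 → go right; 25 > 12 → go right; 25 > 24 → go right; 25 < 29 → go left. Place as left child of 29.
Insert 27: 27 < 35 → go left; 27 > 11 → go right; 27 > 12 → go right; 27 > 24 → go right; 27 < 29 → go left; 27 > 25 → go right. Place as right child of 25.
Insert 51: 51 > 35 → go right; 51 > 36 → go right; 51 > 40 → go right; 51 > 45 → go right; 51 > 46 → go right; 51 > 47 → go right. Place as right child of 47.
Insert 23: 23 < 35 → go left; 23 > 11 → go right; 23 > 12 → go right; 23 < 24 → go left; 23 > 13 → go right. Place as right child of 13.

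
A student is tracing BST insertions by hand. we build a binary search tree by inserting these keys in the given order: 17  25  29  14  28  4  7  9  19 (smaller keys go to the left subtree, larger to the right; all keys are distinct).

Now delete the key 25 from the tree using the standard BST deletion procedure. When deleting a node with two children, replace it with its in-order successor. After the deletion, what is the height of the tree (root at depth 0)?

4

17: root
25: right child of 17 (depth 1)
29: right child of 25 (depth 2)
14: left child of 17 (depth 1)
28: left child of 29 (depth 3)
4: left child of 14 (depth 2)
7: right child of 4 (depth 3)
9: right child of 7 (depth 4)
19: left child of 25 (depth 2)

Delete 25 (two children — replace with in-order successor).
After deletion, deepest node is 9 at depth 4.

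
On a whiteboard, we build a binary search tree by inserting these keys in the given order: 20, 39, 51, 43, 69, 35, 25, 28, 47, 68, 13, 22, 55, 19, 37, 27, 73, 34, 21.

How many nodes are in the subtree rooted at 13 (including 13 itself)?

20: root
39: right child of 20 (depth 1)
51: right child of 39 (depth 2)
43: left child of 51 (depth 3)
69: right child of 51 (depth 3)
35: left child of 39 (depth 2)
25: left child of 35 (depth 3)
28: right child of 25 (depth 4)
47: right child of 43 (depth 4)
68: left child of 69 (depth 4)
13: left child of 20 (depth 1)
22: left child of 25 (depth 4)
55: left child of 68 (depth 5)
19: right child of 13 (depth 2)
37: right child of 35 (depth 3)
27: left child of 28 (depth 5)
73: right child of 69 (depth 4)
34: right child of 28 (depth 5)
21: left child of 22 (depth 5)

Subtree rooted at 13 contains: 13, 19 — 2 nodes.

2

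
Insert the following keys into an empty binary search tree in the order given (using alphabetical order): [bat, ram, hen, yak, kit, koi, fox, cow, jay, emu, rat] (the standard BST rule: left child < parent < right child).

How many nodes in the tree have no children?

bat: root
ram: right child of bat (depth 1)
hen: left child of ram (depth 2)
yak: right child of ram (depth 2)
kit: right child of hen (depth 3)
koi: right child of kit (depth 4)
fox: left child of hen (depth 3)
cow: left child of fox (depth 4)
jay: left child of kit (depth 4)
emu: right child of cow (depth 5)
rat: left child of yak (depth 3)

Leaves: emu, jay, koi, rat — 4 in total.

4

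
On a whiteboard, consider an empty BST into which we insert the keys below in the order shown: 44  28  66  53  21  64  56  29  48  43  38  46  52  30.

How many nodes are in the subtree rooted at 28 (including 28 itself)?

44: root
28: left child of 44 (depth 1)
66: right child of 44 (depth 1)
53: left child of 66 (depth 2)
21: left child of 28 (depth 2)
64: right child of 53 (depth 3)
56: left child of 64 (depth 4)
29: right child of 28 (depth 2)
48: left child of 53 (depth 3)
43: right child of 29 (depth 3)
38: left child of 43 (depth 4)
46: left child of 48 (depth 4)
52: right child of 48 (depth 4)
30: left child of 38 (depth 5)

Subtree rooted at 28 contains: 28, 21, 29, 43, 38, 30 — 6 nodes.

6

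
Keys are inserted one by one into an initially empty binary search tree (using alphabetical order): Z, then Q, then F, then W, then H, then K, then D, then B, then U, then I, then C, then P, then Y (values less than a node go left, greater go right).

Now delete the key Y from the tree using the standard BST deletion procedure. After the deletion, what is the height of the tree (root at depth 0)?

Resulting structure (node: left, right):
  Z: L=Q, R=–
  Q: L=F, R=W
  F: L=D, R=H
  W: L=U, R=Y
  H: L=–, R=K
  K: L=I, R=P
  D: L=B, R=–
  B: L=–, R=C
  U: L=–, R=–
  I: L=–, R=–
  C: L=–, R=–
  P: L=–, R=–
  Y: L=–, R=–

Delete Y (at most one child — splice it out).
After deletion, deepest node is I at depth 5.

5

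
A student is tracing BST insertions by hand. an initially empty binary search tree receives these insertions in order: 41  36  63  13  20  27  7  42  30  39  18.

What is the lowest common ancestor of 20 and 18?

20

41: root
36: left child of 41 (depth 1)
63: right child of 41 (depth 1)
13: left child of 36 (depth 2)
20: right child of 13 (depth 3)
27: right child of 20 (depth 4)
7: left child of 13 (depth 3)
42: left child of 63 (depth 2)
30: right child of 27 (depth 5)
39: right child of 36 (depth 2)
18: left child of 20 (depth 4)

Path to 20: 41 → 36 → 13 → 20
Path to 18: 41 → 36 → 13 → 20 → 18
20 lies on both paths and is an ancestor of the other node.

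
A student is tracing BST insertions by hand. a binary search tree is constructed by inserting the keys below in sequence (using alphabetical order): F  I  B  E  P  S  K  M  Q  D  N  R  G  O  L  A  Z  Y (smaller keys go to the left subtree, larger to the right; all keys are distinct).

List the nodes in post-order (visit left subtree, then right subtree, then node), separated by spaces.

Resulting structure (node: left, right):
  F: L=B, R=I
  I: L=G, R=P
  B: L=A, R=E
  E: L=D, R=–
  P: L=K, R=S
  S: L=Q, R=Z
  K: L=–, R=M
  M: L=L, R=N
  Q: L=–, R=R
  D: L=–, R=–
  N: L=–, R=O
  R: L=–, R=–
  G: L=–, R=–
  O: L=–, R=–
  L: L=–, R=–
  A: L=–, R=–
  Z: L=Y, R=–
  Y: L=–, R=–

A D E B G L O N M K R Q Y Z S P I F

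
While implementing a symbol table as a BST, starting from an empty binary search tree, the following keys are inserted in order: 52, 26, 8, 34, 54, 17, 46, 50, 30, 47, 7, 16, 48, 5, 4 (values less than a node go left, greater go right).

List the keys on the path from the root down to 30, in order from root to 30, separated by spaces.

52: root
26: left child of 52 (depth 1)
8: left child of 26 (depth 2)
34: right child of 26 (depth 2)
54: right child of 52 (depth 1)
17: right child of 8 (depth 3)
46: right child of 34 (depth 3)
50: right child of 46 (depth 4)
30: left child of 34 (depth 3)
47: left child of 50 (depth 5)
7: left child of 8 (depth 3)
16: left child of 17 (depth 4)
48: right child of 47 (depth 6)
5: left child of 7 (depth 4)
4: left child of 5 (depth 5)

52 26 34 30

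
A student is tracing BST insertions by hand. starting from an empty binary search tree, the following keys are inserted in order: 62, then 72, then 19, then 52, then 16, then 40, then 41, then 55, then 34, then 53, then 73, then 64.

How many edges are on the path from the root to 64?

62: root
72: right child of 62 (depth 1)
19: left child of 62 (depth 1)
52: right child of 19 (depth 2)
16: left child of 19 (depth 2)
40: left child of 52 (depth 3)
41: right child of 40 (depth 4)
55: right child of 52 (depth 3)
34: left child of 40 (depth 4)
53: left child of 55 (depth 4)
73: right child of 72 (depth 2)
64: left child of 72 (depth 2)

Path to 64: 62 → 72 → 64, which is 2 edges.

2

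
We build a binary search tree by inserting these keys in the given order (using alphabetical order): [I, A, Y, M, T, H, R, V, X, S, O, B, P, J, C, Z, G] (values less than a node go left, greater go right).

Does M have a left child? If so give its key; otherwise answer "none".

I: root
A: left child of I (depth 1)
Y: right child of I (depth 1)
M: left child of Y (depth 2)
T: right child of M (depth 3)
H: right child of A (depth 2)
R: left child of T (depth 4)
V: right child of T (depth 4)
X: right child of V (depth 5)
S: right child of R (depth 5)
O: left child of R (depth 5)
B: left child of H (depth 3)
P: right child of O (depth 6)
J: left child of M (depth 3)
C: right child of B (depth 4)
Z: right child of Y (depth 2)
G: right child of C (depth 5)

J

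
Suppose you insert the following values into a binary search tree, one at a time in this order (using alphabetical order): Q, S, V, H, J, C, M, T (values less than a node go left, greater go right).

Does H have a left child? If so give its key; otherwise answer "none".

C

Q: root
S: right child of Q (depth 1)
V: right child of S (depth 2)
H: left child of Q (depth 1)
J: right child of H (depth 2)
C: left child of H (depth 2)
M: right child of J (depth 3)
T: left child of V (depth 3)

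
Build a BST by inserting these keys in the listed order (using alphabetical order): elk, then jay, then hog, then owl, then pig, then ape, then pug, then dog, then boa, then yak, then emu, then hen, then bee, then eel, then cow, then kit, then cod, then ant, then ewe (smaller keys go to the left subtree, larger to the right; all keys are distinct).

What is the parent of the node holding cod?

cow

elk: root
jay: right child of elk (depth 1)
hog: left child of jay (depth 2)
owl: right child of jay (depth 2)
pig: right child of owl (depth 3)
ape: left child of elk (depth 1)
pug: right child of pig (depth 4)
dog: right child of ape (depth 2)
boa: left child of dog (depth 3)
yak: right child of pug (depth 5)
emu: left child of hog (depth 3)
hen: right child of emu (depth 4)
bee: left child of boa (depth 4)
eel: right child of dog (depth 3)
cow: right child of boa (depth 4)
kit: left child of owl (depth 3)
cod: left child of cow (depth 5)
ant: left child of ape (depth 2)
ewe: left child of hen (depth 5)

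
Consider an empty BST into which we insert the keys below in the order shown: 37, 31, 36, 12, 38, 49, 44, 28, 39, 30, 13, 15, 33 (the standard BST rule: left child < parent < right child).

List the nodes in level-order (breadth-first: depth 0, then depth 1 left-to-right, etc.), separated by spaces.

37 31 38 12 36 49 28 33 44 13 30 39 15

Resulting structure (node: left, right):
  37: L=31, R=38
  31: L=12, R=36
  36: L=33, R=–
  12: L=–, R=28
  38: L=–, R=49
  49: L=44, R=–
  44: L=39, R=–
  28: L=13, R=30
  39: L=–, R=–
  30: L=–, R=–
  13: L=–, R=15
  15: L=–, R=–
  33: L=–, R=–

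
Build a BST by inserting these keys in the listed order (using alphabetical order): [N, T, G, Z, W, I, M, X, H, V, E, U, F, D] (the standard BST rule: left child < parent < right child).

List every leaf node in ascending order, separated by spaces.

D F H M U X

Insert N: tree is empty, so N becomes the root.
Insert T: T > N → go right. Place as right child of N.
Insert G: G < N → go left. Place as left child of N.
Insert Z: Z > N → go right; Z > T → go right. Place as right child of T.
Insert W: W > N → go right; W > T → go right; W < Z → go left. Place as left child of Z.
Insert I: I < N → go left; I > G → go right. Place as right child of G.
Insert M: M < N → go left; M > G → go right; M > I → go right. Place as right child of I.
Insert X: X > N → go right; X > T → go right; X < Z → go left; X > W → go right. Place as right child of W.
Insert H: H < N → go left; H > G → go right; H < I → go left. Place as left child of I.
Insert V: V > N → go right; V > T → go right; V < Z → go left; V < W → go left. Place as left child of W.
Insert E: E < N → go left; E < G → go left. Place as left child of G.
Insert U: U > N → go right; U > T → go right; U < Z → go left; U < W → go left; U < V → go left. Place as left child of V.
Insert F: F < N → go left; F < G → go left; F > E → go right. Place as right child of E.
Insert D: D < N → go left; D < G → go left; D < E → go left. Place as left child of E.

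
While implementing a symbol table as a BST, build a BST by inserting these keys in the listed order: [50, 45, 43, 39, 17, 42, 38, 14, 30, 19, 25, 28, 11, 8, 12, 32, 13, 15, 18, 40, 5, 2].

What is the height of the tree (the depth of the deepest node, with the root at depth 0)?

9

Resulting structure (node: left, right):
  50: L=45, R=–
  45: L=43, R=–
  43: L=39, R=–
  39: L=17, R=42
  17: L=14, R=38
  42: L=40, R=–
  38: L=30, R=–
  14: L=11, R=15
  30: L=19, R=32
  19: L=18, R=25
  25: L=–, R=28
  28: L=–, R=–
  11: L=8, R=12
  8: L=5, R=–
  12: L=–, R=13
  32: L=–, R=–
  13: L=–, R=–
  15: L=–, R=–
  18: L=–, R=–
  40: L=–, R=–
  5: L=2, R=–
  2: L=–, R=–

The deepest node is 28 at depth 9.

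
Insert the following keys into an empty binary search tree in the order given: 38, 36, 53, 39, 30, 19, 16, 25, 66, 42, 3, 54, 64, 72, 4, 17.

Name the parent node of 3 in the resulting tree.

16

Resulting structure (node: left, right):
  38: L=36, R=53
  36: L=30, R=–
  53: L=39, R=66
  39: L=–, R=42
  30: L=19, R=–
  19: L=16, R=25
  16: L=3, R=17
  25: L=–, R=–
  66: L=54, R=72
  42: L=–, R=–
  3: L=–, R=4
  54: L=–, R=64
  64: L=–, R=–
  72: L=–, R=–
  4: L=–, R=–
  17: L=–, R=–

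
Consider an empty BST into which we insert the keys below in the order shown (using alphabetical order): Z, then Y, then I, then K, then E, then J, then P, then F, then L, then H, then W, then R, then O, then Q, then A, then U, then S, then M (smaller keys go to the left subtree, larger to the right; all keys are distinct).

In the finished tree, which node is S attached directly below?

U

Z: root
Y: left child of Z (depth 1)
I: left child of Y (depth 2)
K: right child of I (depth 3)
E: left child of I (depth 3)
J: left child of K (depth 4)
P: right child of K (depth 4)
F: right child of E (depth 4)
L: left child of P (depth 5)
H: right child of F (depth 5)
W: right child of P (depth 5)
R: left child of W (depth 6)
O: right child of L (depth 6)
Q: left child of R (depth 7)
A: left child of E (depth 4)
U: right child of R (depth 7)
S: left child of U (depth 8)
M: left child of O (depth 7)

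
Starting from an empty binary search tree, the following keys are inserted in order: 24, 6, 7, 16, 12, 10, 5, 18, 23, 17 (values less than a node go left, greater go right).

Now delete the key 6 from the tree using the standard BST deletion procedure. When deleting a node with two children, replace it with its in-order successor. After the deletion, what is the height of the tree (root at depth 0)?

Insert 24: tree is empty, so 24 becomes the root.
Insert 6: 6 < 24 → go left. Place as left child of 24.
Insert 7: 7 < 24 → go left; 7 > 6 → go right. Place as right child of 6.
Insert 16: 16 < 24 → go left; 16 > 6 → go right; 16 > 7 → go right. Place as right child of 7.
Insert 12: 12 < 24 → go left; 12 > 6 → go right; 12 > 7 → go right; 12 < 16 → go left. Place as left child of 16.
Insert 10: 10 < 24 → go left; 10 > 6 → go right; 10 > 7 → go right; 10 < 16 → go left; 10 < 12 → go left. Place as left child of 12.
Insert 5: 5 < 24 → go left; 5 < 6 → go left. Place as left child of 6.
Insert 18: 18 < 24 → go left; 18 > 6 → go right; 18 > 7 → go right; 18 > 16 → go right. Place as right child of 16.
Insert 23: 23 < 24 → go left; 23 > 6 → go right; 23 > 7 → go right; 23 > 16 → go right; 23 > 18 → go right. Place as right child of 18.
Insert 17: 17 < 24 → go left; 17 > 6 → go right; 17 > 7 → go right; 17 > 16 → go right; 17 < 18 → go left. Place as left child of 18.

Delete 6 (two children — replace with in-order successor).
After deletion, deepest node is 10 at depth 4.

4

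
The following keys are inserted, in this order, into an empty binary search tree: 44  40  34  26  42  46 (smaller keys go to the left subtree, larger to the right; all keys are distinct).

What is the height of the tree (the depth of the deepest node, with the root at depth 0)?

3

44: root
40: left child of 44 (depth 1)
34: left child of 40 (depth 2)
26: left child of 34 (depth 3)
42: right child of 40 (depth 2)
46: right child of 44 (depth 1)

The deepest node is 26 at depth 3.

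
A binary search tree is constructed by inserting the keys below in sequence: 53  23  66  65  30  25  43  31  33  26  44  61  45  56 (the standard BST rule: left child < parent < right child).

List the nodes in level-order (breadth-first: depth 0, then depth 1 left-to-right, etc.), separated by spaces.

Resulting structure (node: left, right):
  53: L=23, R=66
  23: L=–, R=30
  66: L=65, R=–
  65: L=61, R=–
  30: L=25, R=43
  25: L=–, R=26
  43: L=31, R=44
  31: L=–, R=33
  33: L=–, R=–
  26: L=–, R=–
  44: L=–, R=45
  61: L=56, R=–
  45: L=–, R=–
  56: L=–, R=–

53 23 66 30 65 25 43 61 26 31 44 56 33 45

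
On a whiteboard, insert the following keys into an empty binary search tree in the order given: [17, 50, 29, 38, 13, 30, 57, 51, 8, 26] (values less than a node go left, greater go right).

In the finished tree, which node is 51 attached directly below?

57

Insert 17: tree is empty, so 17 becomes the root.
Insert 50: 50 > 17 → go right. Place as right child of 17.
Insert 29: 29 > 17 → go right; 29 < 50 → go left. Place as left child of 50.
Insert 38: 38 > 17 → go right; 38 < 50 → go left; 38 > 29 → go right. Place as right child of 29.
Insert 13: 13 < 17 → go left. Place as left child of 17.
Insert 30: 30 > 17 → go right; 30 < 50 → go left; 30 > 29 → go right; 30 < 38 → go left. Place as left child of 38.
Insert 57: 57 > 17 → go right; 57 > 50 → go right. Place as right child of 50.
Insert 51: 51 > 17 → go right; 51 > 50 → go right; 51 < 57 → go left. Place as left child of 57.
Insert 8: 8 < 17 → go left; 8 < 13 → go left. Place as left child of 13.
Insert 26: 26 > 17 → go right; 26 < 50 → go left; 26 < 29 → go left. Place as left child of 29.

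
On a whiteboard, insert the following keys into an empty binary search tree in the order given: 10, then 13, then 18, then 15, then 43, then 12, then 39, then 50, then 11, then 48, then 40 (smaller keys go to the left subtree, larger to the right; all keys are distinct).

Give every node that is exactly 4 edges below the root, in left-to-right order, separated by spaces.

Insert 10: tree is empty, so 10 becomes the root.
Insert 13: 13 > 10 → go right. Place as right child of 10.
Insert 18: 18 > 10 → go right; 18 > 13 → go right. Place as right child of 13.
Insert 15: 15 > 10 → go right; 15 > 13 → go right; 15 < 18 → go left. Place as left child of 18.
Insert 43: 43 > 10 → go right; 43 > 13 → go right; 43 > 18 → go right. Place as right child of 18.
Insert 12: 12 > 10 → go right; 12 < 13 → go left. Place as left child of 13.
Insert 39: 39 > 10 → go right; 39 > 13 → go right; 39 > 18 → go right; 39 < 43 → go left. Place as left child of 43.
Insert 50: 50 > 10 → go right; 50 > 13 → go right; 50 > 18 → go right; 50 > 43 → go right. Place as right child of 43.
Insert 11: 11 > 10 → go right; 11 < 13 → go left; 11 < 12 → go left. Place as left child of 12.
Insert 48: 48 > 10 → go right; 48 > 13 → go right; 48 > 18 → go right; 48 > 43 → go right; 48 < 50 → go left. Place as left child of 50.
Insert 40: 40 > 10 → go right; 40 > 13 → go right; 40 > 18 → go right; 40 < 43 → go left; 40 > 39 → go right. Place as right child of 39.

39 50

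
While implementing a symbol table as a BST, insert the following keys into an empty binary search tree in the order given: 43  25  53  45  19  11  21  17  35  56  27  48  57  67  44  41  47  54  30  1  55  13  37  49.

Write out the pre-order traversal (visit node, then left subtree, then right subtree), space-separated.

43: root
25: left child of 43 (depth 1)
53: right child of 43 (depth 1)
45: left child of 53 (depth 2)
19: left child of 25 (depth 2)
11: left child of 19 (depth 3)
21: right child of 19 (depth 3)
17: right child of 11 (depth 4)
35: right child of 25 (depth 2)
56: right child of 53 (depth 2)
27: left child of 35 (depth 3)
48: right child of 45 (depth 3)
57: right child of 56 (depth 3)
67: right child of 57 (depth 4)
44: left child of 45 (depth 3)
41: right child of 35 (depth 3)
47: left child of 48 (depth 4)
54: left child of 56 (depth 3)
30: right child of 27 (depth 4)
1: left child of 11 (depth 4)
55: right child of 54 (depth 4)
13: left child of 17 (depth 5)
37: left child of 41 (depth 4)
49: right child of 48 (depth 4)

43 25 19 11 1 17 13 21 35 27 30 41 37 53 45 44 48 47 49 56 54 55 57 67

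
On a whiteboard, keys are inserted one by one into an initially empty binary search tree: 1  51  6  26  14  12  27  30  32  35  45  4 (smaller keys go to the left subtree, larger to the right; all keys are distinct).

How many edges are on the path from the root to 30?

5

Insert 1: tree is empty, so 1 becomes the root.
Insert 51: 51 > 1 → go right. Place as right child of 1.
Insert 6: 6 > 1 → go right; 6 < 51 → go left. Place as left child of 51.
Insert 26: 26 > 1 → go right; 26 < 51 → go left; 26 > 6 → go right. Place as right child of 6.
Insert 14: 14 > 1 → go right; 14 < 51 → go left; 14 > 6 → go right; 14 < 26 → go left. Place as left child of 26.
Insert 12: 12 > 1 → go right; 12 < 51 → go left; 12 > 6 → go right; 12 < 26 → go left; 12 < 14 → go left. Place as left child of 14.
Insert 27: 27 > 1 → go right; 27 < 51 → go left; 27 > 6 → go right; 27 > 26 → go right. Place as right child of 26.
Insert 30: 30 > 1 → go right; 30 < 51 → go left; 30 > 6 → go right; 30 > 26 → go right; 30 > 27 → go right. Place as right child of 27.
Insert 32: 32 > 1 → go right; 32 < 51 → go left; 32 > 6 → go right; 32 > 26 → go right; 32 > 27 → go right; 32 > 30 → go right. Place as right child of 30.
Insert 35: 35 > 1 → go right; 35 < 51 → go left; 35 > 6 → go right; 35 > 26 → go right; 35 > 27 → go right; 35 > 30 → go right; 35 > 32 → go right. Place as right child of 32.
Insert 45: 45 > 1 → go right; 45 < 51 → go left; 45 > 6 → go right; 45 > 26 → go right; 45 > 27 → go right; 45 > 30 → go right; 45 > 32 → go right; 45 > 35 → go right. Place as right child of 35.
Insert 4: 4 > 1 → go right; 4 < 51 → go left; 4 < 6 → go left. Place as left child of 6.

Path to 30: 1 → 51 → 6 → 26 → 27 → 30, which is 5 edges.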